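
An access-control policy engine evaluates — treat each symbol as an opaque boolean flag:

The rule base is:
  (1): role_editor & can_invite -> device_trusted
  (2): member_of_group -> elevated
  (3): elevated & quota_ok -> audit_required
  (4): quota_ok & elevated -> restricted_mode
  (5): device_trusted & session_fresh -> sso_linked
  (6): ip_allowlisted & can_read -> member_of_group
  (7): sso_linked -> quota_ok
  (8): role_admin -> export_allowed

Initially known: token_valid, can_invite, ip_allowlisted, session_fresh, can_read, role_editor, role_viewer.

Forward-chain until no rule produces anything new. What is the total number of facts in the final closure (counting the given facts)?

[1] (1) [role_editor & can_invite -> device_trusted]; (6) [ip_allowlisted & can_read -> member_of_group]. ⇒ new: device_trusted, member_of_group.
[2] (2) [member_of_group -> elevated]; (5) [device_trusted & session_fresh -> sso_linked]. ⇒ new: elevated, sso_linked.
[3] (7) [sso_linked -> quota_ok]. ⇒ new: quota_ok.
[4] (3) [elevated & quota_ok -> audit_required]; (4) [quota_ok & elevated -> restricted_mode]. ⇒ new: audit_required, restricted_mode.
Closure: {audit_required, can_invite, can_read, device_trusted, elevated, ip_allowlisted, member_of_group, quota_ok, restricted_mode, role_editor, role_viewer, session_fresh, sso_linked, token_valid} — 14 facts.

14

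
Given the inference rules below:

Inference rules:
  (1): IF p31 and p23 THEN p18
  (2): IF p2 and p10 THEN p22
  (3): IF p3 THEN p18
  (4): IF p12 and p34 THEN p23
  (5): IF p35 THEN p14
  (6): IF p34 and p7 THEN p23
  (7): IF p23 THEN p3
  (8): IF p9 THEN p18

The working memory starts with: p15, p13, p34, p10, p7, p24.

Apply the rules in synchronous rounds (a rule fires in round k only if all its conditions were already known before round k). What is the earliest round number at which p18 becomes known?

[1] (6) [IF p34 and p7 THEN p23]. ⇒ new: p23.
[2] (7) [IF p23 THEN p3]. ⇒ new: p3.
[3] (3) [IF p3 THEN p18]. ⇒ new: p18.
p18 first appears in round 3.

3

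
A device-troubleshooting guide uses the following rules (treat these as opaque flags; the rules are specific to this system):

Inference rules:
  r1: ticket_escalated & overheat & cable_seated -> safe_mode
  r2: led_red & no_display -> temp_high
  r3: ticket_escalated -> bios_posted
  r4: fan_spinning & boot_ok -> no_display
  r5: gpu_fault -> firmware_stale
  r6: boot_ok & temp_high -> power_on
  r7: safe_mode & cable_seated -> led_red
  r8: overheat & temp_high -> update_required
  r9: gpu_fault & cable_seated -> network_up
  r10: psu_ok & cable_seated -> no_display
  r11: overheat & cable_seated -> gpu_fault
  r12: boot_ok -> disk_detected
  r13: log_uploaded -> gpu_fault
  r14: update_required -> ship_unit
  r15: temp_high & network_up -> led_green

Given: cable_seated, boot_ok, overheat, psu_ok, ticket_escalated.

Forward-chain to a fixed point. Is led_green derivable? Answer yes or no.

yes

Round 1: r1 [ticket_escalated & overheat & cable_seated -> safe_mode]; r3 [ticket_escalated -> bios_posted]; r10 [psu_ok & cable_seated -> no_display]; r11 [overheat & cable_seated -> gpu_fault]; r12 [boot_ok -> disk_detected]. New: safe_mode, bios_posted, no_display, gpu_fault, disk_detected.
Round 2: r5 [gpu_fault -> firmware_stale]; r7 [safe_mode & cable_seated -> led_red]; r9 [gpu_fault & cable_seated -> network_up]. New: firmware_stale, led_red, network_up.
Round 3: r2 [led_red & no_display -> temp_high]. New: temp_high.
Round 4: r6 [boot_ok & temp_high -> power_on]; r8 [overheat & temp_high -> update_required]; r15 [temp_high & network_up -> led_green]. New: power_on, update_required, led_green.
Round 5: r14 [update_required -> ship_unit]. New: ship_unit.
led_green appears in round 4, so it is derivable.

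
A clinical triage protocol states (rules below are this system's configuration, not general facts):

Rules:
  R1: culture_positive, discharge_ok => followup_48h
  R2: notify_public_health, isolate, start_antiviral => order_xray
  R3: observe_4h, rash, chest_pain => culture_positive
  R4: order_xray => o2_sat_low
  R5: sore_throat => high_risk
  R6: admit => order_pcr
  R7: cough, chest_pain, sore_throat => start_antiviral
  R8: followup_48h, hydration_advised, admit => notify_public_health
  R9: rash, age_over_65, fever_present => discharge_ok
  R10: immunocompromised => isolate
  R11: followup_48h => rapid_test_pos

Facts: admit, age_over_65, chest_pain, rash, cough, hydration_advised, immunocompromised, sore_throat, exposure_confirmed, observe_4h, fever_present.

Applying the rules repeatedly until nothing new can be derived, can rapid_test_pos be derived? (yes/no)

Round 1 — R3, R5, R6, R7, R9, R10, derive culture_positive, high_risk, order_pcr, start_antiviral, discharge_ok, isolate.
Round 2 — R1, derive followup_48h.
Round 3 — R8, R11, derive notify_public_health, rapid_test_pos.
Round 4 — R2, derive order_xray.
Round 5 — R4, derive o2_sat_low.
rapid_test_pos appears in round 3, so it is derivable.

yes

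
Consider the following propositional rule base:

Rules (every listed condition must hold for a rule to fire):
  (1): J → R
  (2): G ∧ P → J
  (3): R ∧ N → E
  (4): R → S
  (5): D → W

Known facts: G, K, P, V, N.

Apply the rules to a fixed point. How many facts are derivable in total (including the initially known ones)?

9

Round 1: (2) [G ∧ P → J]. New: J.
Round 2: (1) [J → R]. New: R.
Round 3: (3) [R ∧ N → E]; (4) [R → S]. New: E, S.
Closure: {E, G, J, K, N, P, R, S, V} — 9 facts.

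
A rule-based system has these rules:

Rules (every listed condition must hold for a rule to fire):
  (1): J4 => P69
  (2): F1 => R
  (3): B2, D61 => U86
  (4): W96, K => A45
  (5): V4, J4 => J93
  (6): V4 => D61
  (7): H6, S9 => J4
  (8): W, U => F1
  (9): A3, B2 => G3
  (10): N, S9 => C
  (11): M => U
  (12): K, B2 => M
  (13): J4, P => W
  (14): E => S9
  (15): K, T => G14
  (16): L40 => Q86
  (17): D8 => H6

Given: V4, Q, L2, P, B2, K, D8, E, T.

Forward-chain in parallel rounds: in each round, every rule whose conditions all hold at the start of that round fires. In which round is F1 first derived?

Round 1 — (6), (12), (14), (15), (17), derive D61, M, S9, G14, H6.
Round 2 — (3), (7), (11), derive U86, J4, U.
Round 3 — (1), (5), (13), derive P69, J93, W.
Round 4 — (8), derive F1.
F1 first appears in round 4.

4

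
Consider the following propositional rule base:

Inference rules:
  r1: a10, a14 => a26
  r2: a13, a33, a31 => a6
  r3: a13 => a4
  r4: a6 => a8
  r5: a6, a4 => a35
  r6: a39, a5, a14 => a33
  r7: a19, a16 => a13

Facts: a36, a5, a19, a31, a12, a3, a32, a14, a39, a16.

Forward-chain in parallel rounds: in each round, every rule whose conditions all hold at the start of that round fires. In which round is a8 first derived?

3

[1] r6 [a39, a5, a14 => a33]; r7 [a19, a16 => a13]. ⇒ new: a33, a13.
[2] r2 [a13, a33, a31 => a6]; r3 [a13 => a4]. ⇒ new: a6, a4.
[3] r4 [a6 => a8]; r5 [a6, a4 => a35]. ⇒ new: a8, a35.
a8 first appears in round 3.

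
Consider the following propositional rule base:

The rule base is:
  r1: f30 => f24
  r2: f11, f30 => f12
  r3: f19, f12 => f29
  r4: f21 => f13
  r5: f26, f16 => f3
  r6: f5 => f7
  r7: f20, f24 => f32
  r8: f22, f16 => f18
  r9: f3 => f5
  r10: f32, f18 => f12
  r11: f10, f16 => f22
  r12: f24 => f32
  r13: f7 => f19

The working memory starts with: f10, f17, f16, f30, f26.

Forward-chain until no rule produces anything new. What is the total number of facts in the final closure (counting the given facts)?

15

Round 1 — r1, r5, r11, derive f24, f3, f22.
Round 2 — r8, r9, r12, derive f18, f5, f32.
Round 3 — r6, r10, derive f7, f12.
Round 4 — r13, derive f19.
Round 5 — r3, derive f29.
Closure: {f10, f12, f16, f17, f18, f19, f22, f24, f26, f29, f3, f30, f32, f5, f7} — 15 facts.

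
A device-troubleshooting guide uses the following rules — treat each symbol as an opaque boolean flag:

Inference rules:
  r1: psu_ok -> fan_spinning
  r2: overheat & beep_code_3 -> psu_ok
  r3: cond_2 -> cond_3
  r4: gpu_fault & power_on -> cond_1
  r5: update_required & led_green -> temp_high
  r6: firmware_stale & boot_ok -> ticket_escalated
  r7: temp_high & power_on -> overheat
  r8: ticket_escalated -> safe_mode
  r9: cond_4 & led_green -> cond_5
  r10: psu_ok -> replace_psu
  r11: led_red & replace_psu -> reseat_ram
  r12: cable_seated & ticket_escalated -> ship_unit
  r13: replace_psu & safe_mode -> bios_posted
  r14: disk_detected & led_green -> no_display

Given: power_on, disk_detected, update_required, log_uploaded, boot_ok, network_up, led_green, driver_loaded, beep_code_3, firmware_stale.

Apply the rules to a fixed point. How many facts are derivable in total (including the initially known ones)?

Round 1 fires r5, r6, r14, giving temp_high, ticket_escalated, no_display.
Round 2 fires r7, r8, giving overheat, safe_mode.
Round 3 fires r2, giving psu_ok.
Round 4 fires r1, r10, giving fan_spinning, replace_psu.
Round 5 fires r13, giving bios_posted.
Closure: {beep_code_3, bios_posted, boot_ok, disk_detected, driver_loaded, fan_spinning, firmware_stale, led_green, log_uploaded, network_up, no_display, overheat, power_on, psu_ok, replace_psu, safe_mode, temp_high, ticket_escalated, update_required} — 19 facts.

19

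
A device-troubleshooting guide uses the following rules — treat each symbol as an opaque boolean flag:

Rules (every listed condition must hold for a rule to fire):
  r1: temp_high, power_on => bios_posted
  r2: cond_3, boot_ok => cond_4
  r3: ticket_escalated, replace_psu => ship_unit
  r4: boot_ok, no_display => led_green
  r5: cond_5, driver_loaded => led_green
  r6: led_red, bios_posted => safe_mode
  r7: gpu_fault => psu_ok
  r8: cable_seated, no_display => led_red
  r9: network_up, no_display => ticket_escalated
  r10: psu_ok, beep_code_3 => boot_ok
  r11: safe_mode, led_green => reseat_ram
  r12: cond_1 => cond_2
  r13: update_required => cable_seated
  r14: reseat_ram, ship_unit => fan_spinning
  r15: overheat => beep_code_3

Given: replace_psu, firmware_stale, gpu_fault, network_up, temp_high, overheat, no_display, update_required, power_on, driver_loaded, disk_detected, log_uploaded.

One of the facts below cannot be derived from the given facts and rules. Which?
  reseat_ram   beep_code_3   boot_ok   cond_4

cond_4

Round 1 — r1, r7, r9, r13, r15, derive bios_posted, psu_ok, ticket_escalated, cable_seated, beep_code_3.
Round 2 — r3, r8, r10, derive ship_unit, led_red, boot_ok.
Round 3 — r4, r6, derive led_green, safe_mode.
Round 4 — r11, derive reseat_ram.
Round 5 — r14, derive fan_spinning.
Derived: reseat_ram (round 4), beep_code_3 (round 1), boot_ok (round 2). cond_4 never appears in any round.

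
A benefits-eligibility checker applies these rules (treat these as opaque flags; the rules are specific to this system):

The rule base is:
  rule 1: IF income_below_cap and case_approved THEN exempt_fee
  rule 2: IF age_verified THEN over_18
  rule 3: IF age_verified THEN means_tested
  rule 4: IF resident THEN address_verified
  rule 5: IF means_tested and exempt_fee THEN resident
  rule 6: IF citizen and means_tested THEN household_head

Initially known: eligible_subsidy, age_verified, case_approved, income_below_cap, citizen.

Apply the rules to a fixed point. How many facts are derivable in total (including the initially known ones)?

Round 1: rule 1 [IF income_below_cap and case_approved THEN exempt_fee]; rule 2 [IF age_verified THEN over_18]; rule 3 [IF age_verified THEN means_tested]. Adds exempt_fee, over_18, means_tested.
Round 2: rule 5 [IF means_tested and exempt_fee THEN resident]; rule 6 [IF citizen and means_tested THEN household_head]. Adds resident, household_head.
Round 3: rule 4 [IF resident THEN address_verified]. Adds address_verified.
Closure: {address_verified, age_verified, case_approved, citizen, eligible_subsidy, exempt_fee, household_head, income_below_cap, means_tested, over_18, resident} — 11 facts.

11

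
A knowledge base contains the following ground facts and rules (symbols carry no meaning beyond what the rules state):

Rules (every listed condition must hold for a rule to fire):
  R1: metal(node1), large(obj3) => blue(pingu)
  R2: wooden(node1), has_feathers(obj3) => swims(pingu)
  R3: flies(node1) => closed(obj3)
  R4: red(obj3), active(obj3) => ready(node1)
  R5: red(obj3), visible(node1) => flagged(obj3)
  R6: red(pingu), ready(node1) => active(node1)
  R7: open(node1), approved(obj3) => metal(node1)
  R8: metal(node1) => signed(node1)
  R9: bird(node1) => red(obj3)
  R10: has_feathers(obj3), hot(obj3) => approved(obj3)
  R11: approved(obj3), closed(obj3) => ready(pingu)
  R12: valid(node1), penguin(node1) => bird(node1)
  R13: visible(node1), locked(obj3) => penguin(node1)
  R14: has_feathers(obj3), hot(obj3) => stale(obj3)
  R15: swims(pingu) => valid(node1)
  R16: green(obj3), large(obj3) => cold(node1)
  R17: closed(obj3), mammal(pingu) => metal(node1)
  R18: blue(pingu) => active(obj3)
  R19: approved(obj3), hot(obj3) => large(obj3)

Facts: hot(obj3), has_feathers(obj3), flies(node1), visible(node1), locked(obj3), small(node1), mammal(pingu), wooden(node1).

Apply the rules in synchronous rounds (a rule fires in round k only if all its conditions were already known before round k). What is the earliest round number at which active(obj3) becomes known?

[1] R2 [wooden(node1), has_feathers(obj3) => swims(pingu)]; R3 [flies(node1) => closed(obj3)]; R10 [has_feathers(obj3), hot(obj3) => approved(obj3)]; R13 [visible(node1), locked(obj3) => penguin(node1)]; R14 [has_feathers(obj3), hot(obj3) => stale(obj3)]. ⇒ new: swims(pingu), closed(obj3), approved(obj3), penguin(node1), stale(obj3).
[2] R11 [approved(obj3), closed(obj3) => ready(pingu)]; R15 [swims(pingu) => valid(node1)]; R17 [closed(obj3), mammal(pingu) => metal(node1)]; R19 [approved(obj3), hot(obj3) => large(obj3)]. ⇒ new: ready(pingu), valid(node1), metal(node1), large(obj3).
[3] R1 [metal(node1), large(obj3) => blue(pingu)]; R8 [metal(node1) => signed(node1)]; R12 [valid(node1), penguin(node1) => bird(node1)]. ⇒ new: blue(pingu), signed(node1), bird(node1).
[4] R9 [bird(node1) => red(obj3)]; R18 [blue(pingu) => active(obj3)]. ⇒ new: red(obj3), active(obj3).
active(obj3) first appears in round 4.

4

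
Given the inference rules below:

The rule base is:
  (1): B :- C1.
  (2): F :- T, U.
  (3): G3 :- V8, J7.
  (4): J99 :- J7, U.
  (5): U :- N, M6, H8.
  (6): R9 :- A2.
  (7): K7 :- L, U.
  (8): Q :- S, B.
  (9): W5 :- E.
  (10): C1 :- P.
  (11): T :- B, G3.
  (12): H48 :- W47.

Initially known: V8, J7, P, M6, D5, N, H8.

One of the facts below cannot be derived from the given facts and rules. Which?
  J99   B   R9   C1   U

Round 1: (3) [G3 :- V8, J7.]; (5) [U :- N, M6, H8.]; (10) [C1 :- P.]. New: G3, U, C1.
Round 2: (1) [B :- C1.]; (4) [J99 :- J7, U.]. New: B, J99.
Round 3: (11) [T :- B, G3.]. New: T.
Round 4: (2) [F :- T, U.]. New: F.
Derived: C1 (round 1), B (round 2), J99 (round 2), U (round 1). R9 never appears in any round.

R9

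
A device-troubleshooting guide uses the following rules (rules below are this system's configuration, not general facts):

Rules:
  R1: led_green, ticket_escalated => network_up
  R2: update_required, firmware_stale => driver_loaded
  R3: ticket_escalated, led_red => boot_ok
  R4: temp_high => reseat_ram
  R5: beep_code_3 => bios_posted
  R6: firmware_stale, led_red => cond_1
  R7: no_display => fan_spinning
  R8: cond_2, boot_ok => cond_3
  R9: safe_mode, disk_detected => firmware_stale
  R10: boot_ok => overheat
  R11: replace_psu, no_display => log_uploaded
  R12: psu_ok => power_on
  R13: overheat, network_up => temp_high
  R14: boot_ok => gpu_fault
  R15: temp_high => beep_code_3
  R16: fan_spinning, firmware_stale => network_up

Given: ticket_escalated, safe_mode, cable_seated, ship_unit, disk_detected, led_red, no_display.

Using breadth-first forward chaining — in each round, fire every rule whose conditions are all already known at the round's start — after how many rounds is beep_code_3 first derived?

Round 1: R3 [ticket_escalated, led_red => boot_ok]; R7 [no_display => fan_spinning]; R9 [safe_mode, disk_detected => firmware_stale]. New: boot_ok, fan_spinning, firmware_stale.
Round 2: R6 [firmware_stale, led_red => cond_1]; R10 [boot_ok => overheat]; R14 [boot_ok => gpu_fault]; R16 [fan_spinning, firmware_stale => network_up]. New: cond_1, overheat, gpu_fault, network_up.
Round 3: R13 [overheat, network_up => temp_high]. New: temp_high.
Round 4: R4 [temp_high => reseat_ram]; R15 [temp_high => beep_code_3]. New: reseat_ram, beep_code_3.
beep_code_3 first appears in round 4.

4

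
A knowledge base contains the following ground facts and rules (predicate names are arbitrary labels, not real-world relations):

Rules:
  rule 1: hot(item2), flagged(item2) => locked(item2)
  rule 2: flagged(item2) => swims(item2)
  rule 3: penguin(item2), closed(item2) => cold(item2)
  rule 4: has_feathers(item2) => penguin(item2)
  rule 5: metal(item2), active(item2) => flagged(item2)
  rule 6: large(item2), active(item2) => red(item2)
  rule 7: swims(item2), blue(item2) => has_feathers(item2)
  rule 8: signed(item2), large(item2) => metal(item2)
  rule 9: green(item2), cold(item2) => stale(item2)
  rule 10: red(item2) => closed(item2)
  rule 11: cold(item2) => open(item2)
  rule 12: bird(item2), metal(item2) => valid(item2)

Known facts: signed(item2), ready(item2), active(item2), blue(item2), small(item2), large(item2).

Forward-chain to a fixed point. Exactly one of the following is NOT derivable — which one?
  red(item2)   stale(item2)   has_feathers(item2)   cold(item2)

Round 1: rule 6 [large(item2), active(item2) => red(item2)]; rule 8 [signed(item2), large(item2) => metal(item2)]. New: red(item2), metal(item2).
Round 2: rule 5 [metal(item2), active(item2) => flagged(item2)]; rule 10 [red(item2) => closed(item2)]. New: flagged(item2), closed(item2).
Round 3: rule 2 [flagged(item2) => swims(item2)]. New: swims(item2).
Round 4: rule 7 [swims(item2), blue(item2) => has_feathers(item2)]. New: has_feathers(item2).
Round 5: rule 4 [has_feathers(item2) => penguin(item2)]. New: penguin(item2).
Round 6: rule 3 [penguin(item2), closed(item2) => cold(item2)]. New: cold(item2).
Round 7: rule 11 [cold(item2) => open(item2)]. New: open(item2).
Derived: red(item2) (round 1), cold(item2) (round 6), has_feathers(item2) (round 4). stale(item2) never appears in any round.

stale(item2)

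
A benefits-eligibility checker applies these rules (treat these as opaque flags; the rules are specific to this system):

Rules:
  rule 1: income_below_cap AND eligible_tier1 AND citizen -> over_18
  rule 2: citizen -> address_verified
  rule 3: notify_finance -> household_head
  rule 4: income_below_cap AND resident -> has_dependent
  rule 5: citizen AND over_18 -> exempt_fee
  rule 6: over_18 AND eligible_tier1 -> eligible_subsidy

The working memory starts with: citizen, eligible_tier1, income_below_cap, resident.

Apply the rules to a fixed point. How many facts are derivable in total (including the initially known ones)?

9

Round 1: rule 1 [income_below_cap AND eligible_tier1 AND citizen -> over_18]; rule 2 [citizen -> address_verified]; rule 4 [income_below_cap AND resident -> has_dependent]. New: over_18, address_verified, has_dependent.
Round 2: rule 5 [citizen AND over_18 -> exempt_fee]; rule 6 [over_18 AND eligible_tier1 -> eligible_subsidy]. New: exempt_fee, eligible_subsidy.
Closure: {address_verified, citizen, eligible_subsidy, eligible_tier1, exempt_fee, has_dependent, income_below_cap, over_18, resident} — 9 facts.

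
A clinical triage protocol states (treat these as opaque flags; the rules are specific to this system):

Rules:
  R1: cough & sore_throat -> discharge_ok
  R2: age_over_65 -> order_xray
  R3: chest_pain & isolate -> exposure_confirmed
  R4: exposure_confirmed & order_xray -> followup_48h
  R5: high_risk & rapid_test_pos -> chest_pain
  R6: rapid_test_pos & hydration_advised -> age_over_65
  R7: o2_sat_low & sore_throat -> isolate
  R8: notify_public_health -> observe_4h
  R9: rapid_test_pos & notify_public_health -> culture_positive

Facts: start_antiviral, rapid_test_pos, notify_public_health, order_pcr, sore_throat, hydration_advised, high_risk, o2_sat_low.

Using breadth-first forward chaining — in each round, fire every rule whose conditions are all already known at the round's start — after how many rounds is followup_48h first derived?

3

Round 1 fires R5, R6, R7, R8, R9, giving chest_pain, age_over_65, isolate, observe_4h, culture_positive.
Round 2 fires R2, R3, giving order_xray, exposure_confirmed.
Round 3 fires R4, giving followup_48h.
followup_48h first appears in round 3.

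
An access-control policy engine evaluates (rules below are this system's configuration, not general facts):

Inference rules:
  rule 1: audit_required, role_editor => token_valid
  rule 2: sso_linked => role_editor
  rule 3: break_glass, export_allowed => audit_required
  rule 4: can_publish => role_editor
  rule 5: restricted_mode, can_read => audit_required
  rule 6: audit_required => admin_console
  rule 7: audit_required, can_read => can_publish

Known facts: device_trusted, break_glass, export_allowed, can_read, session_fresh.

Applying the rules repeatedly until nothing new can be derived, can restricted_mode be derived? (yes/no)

no

Round 1 fires rule 3, giving audit_required.
Round 2 fires rule 6, rule 7, giving admin_console, can_publish.
Round 3 fires rule 4, giving role_editor.
Round 4 fires rule 1, giving token_valid.
Fixed point reached. No rule has restricted_mode as a consequent, and it is not given.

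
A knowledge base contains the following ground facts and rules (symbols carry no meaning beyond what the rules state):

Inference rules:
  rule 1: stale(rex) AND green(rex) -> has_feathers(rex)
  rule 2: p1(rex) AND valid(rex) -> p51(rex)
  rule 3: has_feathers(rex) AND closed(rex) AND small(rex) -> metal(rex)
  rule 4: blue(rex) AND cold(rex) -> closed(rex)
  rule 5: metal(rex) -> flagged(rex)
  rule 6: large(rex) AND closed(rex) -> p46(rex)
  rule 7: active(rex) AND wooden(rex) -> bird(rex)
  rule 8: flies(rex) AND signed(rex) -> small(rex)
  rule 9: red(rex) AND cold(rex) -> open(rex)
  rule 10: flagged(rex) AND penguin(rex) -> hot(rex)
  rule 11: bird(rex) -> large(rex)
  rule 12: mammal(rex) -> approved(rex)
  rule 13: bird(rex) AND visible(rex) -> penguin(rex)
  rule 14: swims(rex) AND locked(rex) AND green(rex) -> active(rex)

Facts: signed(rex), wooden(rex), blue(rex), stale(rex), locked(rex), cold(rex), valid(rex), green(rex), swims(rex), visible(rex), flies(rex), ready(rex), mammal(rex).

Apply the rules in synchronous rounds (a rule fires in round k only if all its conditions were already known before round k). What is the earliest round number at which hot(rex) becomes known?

4

Round 1: rule 1 [stale(rex) AND green(rex) -> has_feathers(rex)]; rule 4 [blue(rex) AND cold(rex) -> closed(rex)]; rule 8 [flies(rex) AND signed(rex) -> small(rex)]; rule 12 [mammal(rex) -> approved(rex)]; rule 14 [swims(rex) AND locked(rex) AND green(rex) -> active(rex)]. Adds has_feathers(rex), closed(rex), small(rex), approved(rex), active(rex).
Round 2: rule 3 [has_feathers(rex) AND closed(rex) AND small(rex) -> metal(rex)]; rule 7 [active(rex) AND wooden(rex) -> bird(rex)]. Adds metal(rex), bird(rex).
Round 3: rule 5 [metal(rex) -> flagged(rex)]; rule 11 [bird(rex) -> large(rex)]; rule 13 [bird(rex) AND visible(rex) -> penguin(rex)]. Adds flagged(rex), large(rex), penguin(rex).
Round 4: rule 6 [large(rex) AND closed(rex) -> p46(rex)]; rule 10 [flagged(rex) AND penguin(rex) -> hot(rex)]. Adds p46(rex), hot(rex).
hot(rex) first appears in round 4.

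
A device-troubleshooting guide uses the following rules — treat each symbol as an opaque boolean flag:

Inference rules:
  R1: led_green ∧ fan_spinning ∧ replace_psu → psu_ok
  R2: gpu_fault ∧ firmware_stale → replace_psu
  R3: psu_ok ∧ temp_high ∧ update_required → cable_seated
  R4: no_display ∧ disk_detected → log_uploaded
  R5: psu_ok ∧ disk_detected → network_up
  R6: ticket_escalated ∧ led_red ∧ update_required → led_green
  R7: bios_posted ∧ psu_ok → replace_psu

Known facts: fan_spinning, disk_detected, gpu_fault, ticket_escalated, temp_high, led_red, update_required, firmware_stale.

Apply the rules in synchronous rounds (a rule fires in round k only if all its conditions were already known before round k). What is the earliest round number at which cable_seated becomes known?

3

Round 1 fires R2, R6, giving replace_psu, led_green.
Round 2 fires R1, giving psu_ok.
Round 3 fires R3, R5, giving cable_seated, network_up.
cable_seated first appears in round 3.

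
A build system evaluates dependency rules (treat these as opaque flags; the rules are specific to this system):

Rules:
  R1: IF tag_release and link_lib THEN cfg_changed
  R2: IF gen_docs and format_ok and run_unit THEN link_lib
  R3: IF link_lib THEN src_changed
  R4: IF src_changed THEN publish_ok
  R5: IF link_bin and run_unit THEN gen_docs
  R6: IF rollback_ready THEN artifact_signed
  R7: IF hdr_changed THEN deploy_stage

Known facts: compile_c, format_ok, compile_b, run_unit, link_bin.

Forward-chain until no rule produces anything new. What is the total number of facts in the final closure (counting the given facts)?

Round 1 fires R5, giving gen_docs.
Round 2 fires R2, giving link_lib.
Round 3 fires R3, giving src_changed.
Round 4 fires R4, giving publish_ok.
Closure: {compile_b, compile_c, format_ok, gen_docs, link_bin, link_lib, publish_ok, run_unit, src_changed} — 9 facts.

9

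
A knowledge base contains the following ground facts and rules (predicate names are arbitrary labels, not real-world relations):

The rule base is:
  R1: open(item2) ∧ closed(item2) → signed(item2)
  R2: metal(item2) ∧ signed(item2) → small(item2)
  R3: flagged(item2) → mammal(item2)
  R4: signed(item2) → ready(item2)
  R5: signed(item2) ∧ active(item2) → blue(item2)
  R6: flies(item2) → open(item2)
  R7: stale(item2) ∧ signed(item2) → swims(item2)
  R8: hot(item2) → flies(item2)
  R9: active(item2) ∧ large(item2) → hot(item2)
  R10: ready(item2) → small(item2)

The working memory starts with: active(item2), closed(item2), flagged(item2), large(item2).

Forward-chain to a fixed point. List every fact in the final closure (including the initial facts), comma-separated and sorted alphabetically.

Round 1: R3 [flagged(item2) → mammal(item2)]; R9 [active(item2) ∧ large(item2) → hot(item2)]. New: mammal(item2), hot(item2).
Round 2: R8 [hot(item2) → flies(item2)]. New: flies(item2).
Round 3: R6 [flies(item2) → open(item2)]. New: open(item2).
Round 4: R1 [open(item2) ∧ closed(item2) → signed(item2)]. New: signed(item2).
Round 5: R4 [signed(item2) → ready(item2)]; R5 [signed(item2) ∧ active(item2) → blue(item2)]. New: ready(item2), blue(item2).
Round 6: R10 [ready(item2) → small(item2)]. New: small(item2).

active(item2), blue(item2), closed(item2), flagged(item2), flies(item2), hot(item2), large(item2), mammal(item2), open(item2), ready(item2), signed(item2), small(item2)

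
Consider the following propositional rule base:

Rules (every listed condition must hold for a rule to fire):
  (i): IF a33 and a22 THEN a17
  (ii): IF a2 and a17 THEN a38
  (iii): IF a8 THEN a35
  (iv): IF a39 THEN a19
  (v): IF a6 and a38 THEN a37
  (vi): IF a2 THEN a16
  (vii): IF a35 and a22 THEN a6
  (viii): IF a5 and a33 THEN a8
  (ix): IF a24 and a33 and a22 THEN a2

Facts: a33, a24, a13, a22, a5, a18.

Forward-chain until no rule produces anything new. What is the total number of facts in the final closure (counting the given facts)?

Round 1: (i) [IF a33 and a22 THEN a17]; (viii) [IF a5 and a33 THEN a8]; (ix) [IF a24 and a33 and a22 THEN a2]. New: a17, a8, a2.
Round 2: (ii) [IF a2 and a17 THEN a38]; (iii) [IF a8 THEN a35]; (vi) [IF a2 THEN a16]. New: a38, a35, a16.
Round 3: (vii) [IF a35 and a22 THEN a6]. New: a6.
Round 4: (v) [IF a6 and a38 THEN a37]. New: a37.
Closure: {a13, a16, a17, a18, a2, a22, a24, a33, a35, a37, a38, a5, a6, a8} — 14 facts.

14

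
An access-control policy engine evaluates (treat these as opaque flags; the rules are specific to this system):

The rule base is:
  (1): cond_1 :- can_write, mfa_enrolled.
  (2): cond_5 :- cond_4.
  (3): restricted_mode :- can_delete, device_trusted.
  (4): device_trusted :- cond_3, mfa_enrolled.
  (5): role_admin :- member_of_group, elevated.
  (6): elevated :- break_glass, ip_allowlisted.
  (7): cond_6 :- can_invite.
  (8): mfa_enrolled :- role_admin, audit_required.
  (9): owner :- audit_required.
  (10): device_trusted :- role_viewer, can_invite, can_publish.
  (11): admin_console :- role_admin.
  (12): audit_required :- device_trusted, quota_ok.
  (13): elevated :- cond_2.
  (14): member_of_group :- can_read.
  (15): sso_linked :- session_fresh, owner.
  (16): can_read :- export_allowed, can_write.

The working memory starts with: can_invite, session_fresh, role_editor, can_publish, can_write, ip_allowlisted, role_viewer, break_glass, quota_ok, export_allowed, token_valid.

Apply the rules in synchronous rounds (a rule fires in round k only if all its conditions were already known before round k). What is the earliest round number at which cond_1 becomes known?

Round 1 — (6), (7), (10), (16), derive elevated, cond_6, device_trusted, can_read.
Round 2 — (12), (14), derive audit_required, member_of_group.
Round 3 — (5), (9), derive role_admin, owner.
Round 4 — (8), (11), (15), derive mfa_enrolled, admin_console, sso_linked.
Round 5 — (1), derive cond_1.
cond_1 first appears in round 5.

5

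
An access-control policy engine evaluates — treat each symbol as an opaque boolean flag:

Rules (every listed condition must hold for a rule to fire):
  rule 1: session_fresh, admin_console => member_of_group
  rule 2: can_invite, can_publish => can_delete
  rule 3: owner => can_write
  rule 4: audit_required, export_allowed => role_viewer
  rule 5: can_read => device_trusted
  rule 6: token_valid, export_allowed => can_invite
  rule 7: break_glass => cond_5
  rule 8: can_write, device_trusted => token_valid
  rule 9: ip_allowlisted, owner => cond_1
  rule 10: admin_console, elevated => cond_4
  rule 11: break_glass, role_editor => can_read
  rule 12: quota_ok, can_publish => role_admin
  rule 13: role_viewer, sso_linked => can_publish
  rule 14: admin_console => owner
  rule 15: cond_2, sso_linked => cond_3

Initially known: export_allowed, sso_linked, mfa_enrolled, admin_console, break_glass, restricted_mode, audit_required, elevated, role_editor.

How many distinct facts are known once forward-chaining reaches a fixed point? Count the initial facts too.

20

[1] rule 4 [audit_required, export_allowed => role_viewer]; rule 7 [break_glass => cond_5]; rule 10 [admin_console, elevated => cond_4]; rule 11 [break_glass, role_editor => can_read]; rule 14 [admin_console => owner]. ⇒ new: role_viewer, cond_5, cond_4, can_read, owner.
[2] rule 3 [owner => can_write]; rule 5 [can_read => device_trusted]; rule 13 [role_viewer, sso_linked => can_publish]. ⇒ new: can_write, device_trusted, can_publish.
[3] rule 8 [can_write, device_trusted => token_valid]. ⇒ new: token_valid.
[4] rule 6 [token_valid, export_allowed => can_invite]. ⇒ new: can_invite.
[5] rule 2 [can_invite, can_publish => can_delete]. ⇒ new: can_delete.
Closure: {admin_console, audit_required, break_glass, can_delete, can_invite, can_publish, can_read, can_write, cond_4, cond_5, device_trusted, elevated, export_allowed, mfa_enrolled, owner, restricted_mode, role_editor, role_viewer, sso_linked, token_valid} — 20 facts.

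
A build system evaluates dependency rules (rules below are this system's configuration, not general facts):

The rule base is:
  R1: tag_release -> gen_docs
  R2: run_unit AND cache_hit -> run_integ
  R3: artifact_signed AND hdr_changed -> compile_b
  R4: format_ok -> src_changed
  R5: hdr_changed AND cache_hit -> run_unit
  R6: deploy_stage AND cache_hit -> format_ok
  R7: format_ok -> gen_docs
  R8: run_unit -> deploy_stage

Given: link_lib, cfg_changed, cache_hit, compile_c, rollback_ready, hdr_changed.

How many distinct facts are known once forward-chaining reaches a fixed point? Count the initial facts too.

[1] R5 [hdr_changed AND cache_hit -> run_unit]. ⇒ new: run_unit.
[2] R2 [run_unit AND cache_hit -> run_integ]; R8 [run_unit -> deploy_stage]. ⇒ new: run_integ, deploy_stage.
[3] R6 [deploy_stage AND cache_hit -> format_ok]. ⇒ new: format_ok.
[4] R4 [format_ok -> src_changed]; R7 [format_ok -> gen_docs]. ⇒ new: src_changed, gen_docs.
Closure: {cache_hit, cfg_changed, compile_c, deploy_stage, format_ok, gen_docs, hdr_changed, link_lib, rollback_ready, run_integ, run_unit, src_changed} — 12 facts.

12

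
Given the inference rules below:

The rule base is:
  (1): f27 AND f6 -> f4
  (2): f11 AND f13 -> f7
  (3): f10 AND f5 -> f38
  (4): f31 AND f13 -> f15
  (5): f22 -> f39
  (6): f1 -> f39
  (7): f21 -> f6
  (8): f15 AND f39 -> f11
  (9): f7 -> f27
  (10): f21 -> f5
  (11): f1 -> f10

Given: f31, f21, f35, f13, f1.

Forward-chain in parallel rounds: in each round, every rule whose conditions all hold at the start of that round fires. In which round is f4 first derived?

Round 1: (4) [f31 AND f13 -> f15]; (6) [f1 -> f39]; (7) [f21 -> f6]; (10) [f21 -> f5]; (11) [f1 -> f10]. Adds f15, f39, f6, f5, f10.
Round 2: (3) [f10 AND f5 -> f38]; (8) [f15 AND f39 -> f11]. Adds f38, f11.
Round 3: (2) [f11 AND f13 -> f7]. Adds f7.
Round 4: (9) [f7 -> f27]. Adds f27.
Round 5: (1) [f27 AND f6 -> f4]. Adds f4.
f4 first appears in round 5.

5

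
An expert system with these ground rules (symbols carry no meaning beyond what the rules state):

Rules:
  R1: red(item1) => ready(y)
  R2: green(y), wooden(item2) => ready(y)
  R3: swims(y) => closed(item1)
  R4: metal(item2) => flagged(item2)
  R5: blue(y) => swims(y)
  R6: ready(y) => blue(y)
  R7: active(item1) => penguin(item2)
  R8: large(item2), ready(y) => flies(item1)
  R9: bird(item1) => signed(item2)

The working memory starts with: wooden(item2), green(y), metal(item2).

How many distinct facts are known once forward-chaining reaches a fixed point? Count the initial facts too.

Round 1 fires R2, R4, giving ready(y), flagged(item2).
Round 2 fires R6, giving blue(y).
Round 3 fires R5, giving swims(y).
Round 4 fires R3, giving closed(item1).
Closure: {blue(y), closed(item1), flagged(item2), green(y), metal(item2), ready(y), swims(y), wooden(item2)} — 8 facts.

8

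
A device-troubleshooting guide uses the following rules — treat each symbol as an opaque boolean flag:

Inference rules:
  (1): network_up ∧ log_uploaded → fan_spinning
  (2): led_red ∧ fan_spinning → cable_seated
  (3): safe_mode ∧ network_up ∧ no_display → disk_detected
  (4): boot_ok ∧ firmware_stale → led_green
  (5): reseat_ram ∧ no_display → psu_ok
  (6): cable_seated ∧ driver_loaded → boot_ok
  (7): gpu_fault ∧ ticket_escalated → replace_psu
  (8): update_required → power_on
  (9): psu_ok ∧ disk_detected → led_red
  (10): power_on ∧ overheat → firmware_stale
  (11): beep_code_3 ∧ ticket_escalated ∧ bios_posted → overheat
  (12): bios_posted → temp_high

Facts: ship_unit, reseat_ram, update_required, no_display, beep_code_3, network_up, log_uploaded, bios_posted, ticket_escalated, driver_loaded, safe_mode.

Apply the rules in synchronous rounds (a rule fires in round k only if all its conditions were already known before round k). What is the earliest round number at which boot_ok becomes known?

4

[1] (1) [network_up ∧ log_uploaded → fan_spinning]; (3) [safe_mode ∧ network_up ∧ no_display → disk_detected]; (5) [reseat_ram ∧ no_display → psu_ok]; (8) [update_required → power_on]; (11) [beep_code_3 ∧ ticket_escalated ∧ bios_posted → overheat]; (12) [bios_posted → temp_high]. ⇒ new: fan_spinning, disk_detected, psu_ok, power_on, overheat, temp_high.
[2] (9) [psu_ok ∧ disk_detected → led_red]; (10) [power_on ∧ overheat → firmware_stale]. ⇒ new: led_red, firmware_stale.
[3] (2) [led_red ∧ fan_spinning → cable_seated]. ⇒ new: cable_seated.
[4] (6) [cable_seated ∧ driver_loaded → boot_ok]. ⇒ new: boot_ok.
boot_ok first appears in round 4.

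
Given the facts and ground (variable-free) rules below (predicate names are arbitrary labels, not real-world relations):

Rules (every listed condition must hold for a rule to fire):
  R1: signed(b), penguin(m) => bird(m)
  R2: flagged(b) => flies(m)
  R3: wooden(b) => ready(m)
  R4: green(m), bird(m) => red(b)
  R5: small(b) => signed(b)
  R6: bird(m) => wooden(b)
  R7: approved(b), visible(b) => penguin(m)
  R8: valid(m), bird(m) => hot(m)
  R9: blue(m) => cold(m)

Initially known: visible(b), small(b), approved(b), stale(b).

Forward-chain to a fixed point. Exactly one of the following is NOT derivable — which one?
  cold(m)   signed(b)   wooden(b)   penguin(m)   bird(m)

cold(m)

Round 1: R5 [small(b) => signed(b)]; R7 [approved(b), visible(b) => penguin(m)]. New: signed(b), penguin(m).
Round 2: R1 [signed(b), penguin(m) => bird(m)]. New: bird(m).
Round 3: R6 [bird(m) => wooden(b)]. New: wooden(b).
Round 4: R3 [wooden(b) => ready(m)]. New: ready(m).
Derived: wooden(b) (round 3), bird(m) (round 2), signed(b) (round 1), penguin(m) (round 1). cold(m) never appears in any round.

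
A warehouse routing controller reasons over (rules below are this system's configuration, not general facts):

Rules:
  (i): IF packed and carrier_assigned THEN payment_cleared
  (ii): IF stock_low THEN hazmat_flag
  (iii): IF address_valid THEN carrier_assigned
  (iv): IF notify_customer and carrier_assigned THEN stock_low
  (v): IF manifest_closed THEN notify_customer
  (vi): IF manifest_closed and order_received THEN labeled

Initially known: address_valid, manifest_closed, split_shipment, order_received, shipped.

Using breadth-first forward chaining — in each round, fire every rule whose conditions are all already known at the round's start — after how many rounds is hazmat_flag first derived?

Round 1: (iii) [IF address_valid THEN carrier_assigned]; (v) [IF manifest_closed THEN notify_customer]; (vi) [IF manifest_closed and order_received THEN labeled]. Adds carrier_assigned, notify_customer, labeled.
Round 2: (iv) [IF notify_customer and carrier_assigned THEN stock_low]. Adds stock_low.
Round 3: (ii) [IF stock_low THEN hazmat_flag]. Adds hazmat_flag.
hazmat_flag first appears in round 3.

3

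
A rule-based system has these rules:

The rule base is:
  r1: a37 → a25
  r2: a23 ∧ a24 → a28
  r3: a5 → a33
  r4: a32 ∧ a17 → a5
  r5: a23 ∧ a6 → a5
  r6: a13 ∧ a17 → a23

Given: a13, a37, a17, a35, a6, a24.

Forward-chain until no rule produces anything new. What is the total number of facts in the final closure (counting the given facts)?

11

Round 1 — r1, r6, derive a25, a23.
Round 2 — r2, r5, derive a28, a5.
Round 3 — r3, derive a33.
Closure: {a13, a17, a23, a24, a25, a28, a33, a35, a37, a5, a6} — 11 facts.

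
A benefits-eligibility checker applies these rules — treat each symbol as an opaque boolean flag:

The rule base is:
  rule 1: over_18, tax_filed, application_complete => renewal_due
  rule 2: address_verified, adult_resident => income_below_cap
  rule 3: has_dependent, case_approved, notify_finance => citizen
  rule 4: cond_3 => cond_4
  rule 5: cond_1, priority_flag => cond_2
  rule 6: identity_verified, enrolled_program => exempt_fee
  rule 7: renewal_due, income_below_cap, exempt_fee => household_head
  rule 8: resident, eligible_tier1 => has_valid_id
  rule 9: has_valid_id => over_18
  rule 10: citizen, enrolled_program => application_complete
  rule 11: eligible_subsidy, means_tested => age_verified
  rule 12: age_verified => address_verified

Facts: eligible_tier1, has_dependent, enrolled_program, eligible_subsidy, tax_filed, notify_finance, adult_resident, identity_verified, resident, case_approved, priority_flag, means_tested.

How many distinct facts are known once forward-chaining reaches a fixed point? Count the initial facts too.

22

Round 1 — rule 3, rule 6, rule 8, rule 11, derive citizen, exempt_fee, has_valid_id, age_verified.
Round 2 — rule 9, rule 10, rule 12, derive over_18, application_complete, address_verified.
Round 3 — rule 1, rule 2, derive renewal_due, income_below_cap.
Round 4 — rule 7, derive household_head.
Closure: {address_verified, adult_resident, age_verified, application_complete, case_approved, citizen, eligible_subsidy, eligible_tier1, enrolled_program, exempt_fee, has_dependent, has_valid_id, household_head, identity_verified, income_below_cap, means_tested, notify_finance, over_18, priority_flag, renewal_due, resident, tax_filed} — 22 facts.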